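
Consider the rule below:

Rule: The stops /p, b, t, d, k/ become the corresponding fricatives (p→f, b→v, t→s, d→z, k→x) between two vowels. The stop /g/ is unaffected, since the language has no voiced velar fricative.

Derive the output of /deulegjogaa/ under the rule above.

deulegjogaa

No segment of /deulegjogaa/ meets the structural description of the rule, so the form surfaces unchanged.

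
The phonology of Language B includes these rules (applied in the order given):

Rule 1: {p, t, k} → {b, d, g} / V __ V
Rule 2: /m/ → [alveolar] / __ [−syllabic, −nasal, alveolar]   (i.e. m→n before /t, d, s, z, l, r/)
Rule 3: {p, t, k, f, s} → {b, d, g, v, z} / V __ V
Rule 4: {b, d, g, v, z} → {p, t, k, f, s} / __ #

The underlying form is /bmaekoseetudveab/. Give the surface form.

Rule 1 (intervocalic voicing): /k/ is a voiceless stop between vowels /e/ and /o/, so it voices to [g]. /t/ is a voiceless stop between vowels /e/ and /u/, so it voices to [d]. /bmaekoseetudveab/ → bmaegoseedudveab.
Rule 2 (nasal place assimilation): no segment meets the environment; /bmaegoseedudveab/ is unchanged.
Rule 3 (intervocalic voicing): /s/ is a voiceless obstruent between vowels /o/ and /e/, so it voices to [z]. /bmaegoseedudveab/ → bmaegozeedudveab.
Rule 4 (final devoicing): /b/ is a voiced obstruent in word-final position, so it devoices to [p]. /bmaegozeedudveab/ → bmaegozeedudveap.

bmaegozeedudveap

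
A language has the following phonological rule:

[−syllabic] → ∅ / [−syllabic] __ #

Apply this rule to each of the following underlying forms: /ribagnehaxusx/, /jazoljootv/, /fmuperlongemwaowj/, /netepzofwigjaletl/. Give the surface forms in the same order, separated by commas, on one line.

/ribagnehaxusx/: /x/ is the second consonant of a word-final cluster /sx/, so it deletes. → [ribagnehaxus].
/jazoljootv/: /v/ is the second consonant of a word-final cluster /tv/, so it deletes. → [jazoljoot].
/fmuperlongemwaowj/: /j/ is the second consonant of a word-final cluster /wj/, so it deletes. → [fmuperlongemwaow].
/netepzofwigjaletl/: /l/ is the second consonant of a word-final cluster /tl/, so it deletes. → [netepzofwigjalet].

ribagnehaxus, jazoljoot, fmuperlongemwaow, netepzofwigjalet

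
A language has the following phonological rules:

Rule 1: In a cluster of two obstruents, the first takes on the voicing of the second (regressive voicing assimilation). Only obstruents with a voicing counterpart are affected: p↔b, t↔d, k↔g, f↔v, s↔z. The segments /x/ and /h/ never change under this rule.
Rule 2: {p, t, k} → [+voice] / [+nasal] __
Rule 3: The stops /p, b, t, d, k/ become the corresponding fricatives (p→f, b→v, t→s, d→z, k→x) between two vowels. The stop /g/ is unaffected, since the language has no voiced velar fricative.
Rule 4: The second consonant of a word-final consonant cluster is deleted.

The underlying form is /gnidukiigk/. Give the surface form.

gnizuxiik

Rule 1 (regressive voicing assimilation): /g/ precedes the voiceless obstruent /k/, so it devoices to [k] by assimilation. /gnidukiigk/ → gnidukiikk.
Rule 2 (post-nasal voicing): no segment meets the environment; /gnidukiikk/ is unchanged.
Rule 3 (intervocalic spirantization): /d/ is a stop between vowels /i/ and /u/, so it spirantizes to the fricative [z]. /k/ is a stop between vowels /u/ and /i/, so it spirantizes to the fricative [x]. /gnidukiikk/ → gnizuxiikk.
Rule 4 (final cluster simplification): /k/ is the second consonant of a word-final cluster /kk/, so it deletes. /gnizuxiikk/ → gnizuxiik.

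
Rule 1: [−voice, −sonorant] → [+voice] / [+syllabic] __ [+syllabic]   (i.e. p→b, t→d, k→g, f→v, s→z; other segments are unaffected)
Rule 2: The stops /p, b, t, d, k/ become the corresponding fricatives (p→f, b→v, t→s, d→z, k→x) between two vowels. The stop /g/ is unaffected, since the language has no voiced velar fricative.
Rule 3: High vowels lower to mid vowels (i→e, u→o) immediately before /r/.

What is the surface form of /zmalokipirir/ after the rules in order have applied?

Rule 1 (intervocalic voicing): /k/ is a voiceless obstruent between vowels /o/ and /i/, so it voices to [g]. /p/ is a voiceless obstruent between vowels /i/ and /i/, so it voices to [b]. /zmalokipirir/ → zmalogibirir.
Rule 2 (intervocalic spirantization): /b/ is a stop between vowels /i/ and /i/, so it spirantizes to the fricative [v]. /zmalogibirir/ → zmalogivirir.
Rule 3 (pre-rhotic lowering): /i/ is a high vowel immediately before /r/, so it lowers to [e]. /i/ is a high vowel immediately before /r/, so it lowers to [e]. /zmalogivirir/ → zmalogiverer.

zmalogiverer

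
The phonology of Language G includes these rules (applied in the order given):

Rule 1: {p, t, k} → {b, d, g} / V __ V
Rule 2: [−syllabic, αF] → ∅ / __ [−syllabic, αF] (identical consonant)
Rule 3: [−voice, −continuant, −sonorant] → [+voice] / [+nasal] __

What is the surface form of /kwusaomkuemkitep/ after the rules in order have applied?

Rule 1 (intervocalic voicing): /t/ is a voiceless stop between vowels /i/ and /e/, so it voices to [d]. /kwusaomkuemkitep/ → kwusaomkuemkidep.
Rule 2 (degemination): no segment meets the environment; /kwusaomkuemkidep/ is unchanged.
Rule 3 (post-nasal voicing): /k/ is a voiceless stop immediately after the nasal /m/, so it voices to [g]. /k/ is a voiceless stop immediately after the nasal /m/, so it voices to [g]. /kwusaomkuemkidep/ → kwusaomguemgidep.

kwusaomguemgidep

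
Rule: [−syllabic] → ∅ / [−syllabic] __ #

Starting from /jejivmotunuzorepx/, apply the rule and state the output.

jejivmotunuzorep

/x/ is the second consonant of a word-final cluster /px/, so it deletes.
The other instances of /j/, /v/, /m/, /t/, /n/, /z/, /r/, /p/ do not occur in the required environment and remain unchanged.
Surface form: [jejivmotunuzorep].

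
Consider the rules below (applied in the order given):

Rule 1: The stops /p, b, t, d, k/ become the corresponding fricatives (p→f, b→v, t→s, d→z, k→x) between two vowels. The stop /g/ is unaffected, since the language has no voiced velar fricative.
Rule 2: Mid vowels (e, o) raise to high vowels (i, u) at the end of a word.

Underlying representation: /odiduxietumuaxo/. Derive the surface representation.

Rule 1 (intervocalic spirantization): /d/ is a stop between vowels /o/ and /i/, so it spirantizes to the fricative [z]. /d/ is a stop between vowels /i/ and /u/, so it spirantizes to the fricative [z]. /t/ is a stop between vowels /e/ and /u/, so it spirantizes to the fricative [s]. /odiduxietumuaxo/ → ozizuxiesumuaxo.
Rule 2 (final vowel raising): /o/ is a mid vowel in word-final position, so it raises to [u]. /ozizuxiesumuaxo/ → ozizuxiesumuaxu.

ozizuxiesumuaxu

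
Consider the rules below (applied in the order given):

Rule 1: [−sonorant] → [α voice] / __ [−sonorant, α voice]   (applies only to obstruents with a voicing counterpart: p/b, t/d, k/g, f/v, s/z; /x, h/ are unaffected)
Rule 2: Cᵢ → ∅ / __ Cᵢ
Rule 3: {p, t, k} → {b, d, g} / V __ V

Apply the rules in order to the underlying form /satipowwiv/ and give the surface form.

sadibowiv

Rule 1 (regressive voicing assimilation): no segment meets the environment; /satipowwiv/ is unchanged.
Rule 2 (degemination): /ww/ is a geminate; the first /w/ deletes. /satipowwiv/ → satipowiv.
Rule 3 (intervocalic voicing): /t/ is a voiceless stop between vowels /a/ and /i/, so it voices to [d]. /p/ is a voiceless stop between vowels /i/ and /o/, so it voices to [b]. /satipowiv/ → sadibowiv.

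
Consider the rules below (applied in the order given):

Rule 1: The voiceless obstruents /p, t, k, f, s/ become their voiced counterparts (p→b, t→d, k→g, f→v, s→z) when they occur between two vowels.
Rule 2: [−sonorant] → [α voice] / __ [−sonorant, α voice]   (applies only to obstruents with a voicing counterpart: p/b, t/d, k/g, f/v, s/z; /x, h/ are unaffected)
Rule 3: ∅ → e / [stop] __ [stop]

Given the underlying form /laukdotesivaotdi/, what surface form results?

Rule 1 (intervocalic voicing): /t/ is a voiceless obstruent between vowels /o/ and /e/, so it voices to [d]. /s/ is a voiceless obstruent between vowels /e/ and /i/, so it voices to [z]. /laukdotesivaotdi/ → laukdodezivaotdi.
Rule 2 (regressive voicing assimilation): /k/ precedes the voiced obstruent /d/, so it voices to [g] by assimilation. /t/ precedes the voiced obstruent /d/, so it voices to [d] by assimilation. /laukdodezivaotdi/ → laugdodezivaoddi.
Rule 3 (stop-cluster e-epenthesis): /g/ and /d/ form a stop–stop cluster, so [e] is inserted between them. /d/ and /d/ form a stop–stop cluster, so [e] is inserted between them. /laugdodezivaoddi/ → laugedodezivaodedi.

laugedodezivaodedi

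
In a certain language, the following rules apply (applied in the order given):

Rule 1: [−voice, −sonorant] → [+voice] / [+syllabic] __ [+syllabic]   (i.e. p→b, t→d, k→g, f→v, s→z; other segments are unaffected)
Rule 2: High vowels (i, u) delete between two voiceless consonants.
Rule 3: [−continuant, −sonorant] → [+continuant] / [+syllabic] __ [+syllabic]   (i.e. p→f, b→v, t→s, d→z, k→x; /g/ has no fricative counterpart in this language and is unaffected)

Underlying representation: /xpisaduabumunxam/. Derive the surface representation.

xpizazuavumunxam

Rule 1 (intervocalic voicing): /s/ is a voiceless obstruent between vowels /i/ and /a/, so it voices to [z]. /xpisaduabumunxam/ → xpizaduabumunxam.
Rule 2 (high vowel syncope): no segment meets the environment; /xpizaduabumunxam/ is unchanged.
Rule 3 (intervocalic spirantization): /d/ is a stop between vowels /a/ and /u/, so it spirantizes to the fricative [z]. /b/ is a stop between vowels /a/ and /u/, so it spirantizes to the fricative [v]. /xpizaduabumunxam/ → xpizazuavumunxam.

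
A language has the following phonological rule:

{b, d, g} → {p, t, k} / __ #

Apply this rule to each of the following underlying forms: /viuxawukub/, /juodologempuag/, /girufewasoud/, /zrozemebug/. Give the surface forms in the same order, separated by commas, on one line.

/viuxawukub/: /b/ is a voiced stop in word-final position, so it devoices to [p]. → [viuxawukup].
/juodologempuag/: /g/ is a voiced stop in word-final position, so it devoices to [k]. → [juodologempuak].
/girufewasoud/: /d/ is a voiced stop in word-final position, so it devoices to [t]. → [girufewasout].
/zrozemebug/: /g/ is a voiced stop in word-final position, so it devoices to [k]. → [zrozemebuk].

viuxawukup, juodologempuak, girufewasout, zrozemebuk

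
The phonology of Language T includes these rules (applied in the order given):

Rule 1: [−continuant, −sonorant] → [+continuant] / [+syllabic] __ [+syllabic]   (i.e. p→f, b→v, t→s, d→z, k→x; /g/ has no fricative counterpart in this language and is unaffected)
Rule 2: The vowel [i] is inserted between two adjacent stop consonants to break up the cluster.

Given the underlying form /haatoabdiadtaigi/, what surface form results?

haasoabidiaditaigi

Rule 1 (intervocalic spirantization): /t/ is a stop between vowels /a/ and /o/, so it spirantizes to the fricative [s]. /haatoabdiadtaigi/ → haasoabdiadtaigi.
Rule 2 (stop-cluster i-epenthesis): /b/ and /d/ form a stop–stop cluster, so [i] is inserted between them. /d/ and /t/ form a stop–stop cluster, so [i] is inserted between them. /haasoabdiadtaigi/ → haasoabidiaditaigi.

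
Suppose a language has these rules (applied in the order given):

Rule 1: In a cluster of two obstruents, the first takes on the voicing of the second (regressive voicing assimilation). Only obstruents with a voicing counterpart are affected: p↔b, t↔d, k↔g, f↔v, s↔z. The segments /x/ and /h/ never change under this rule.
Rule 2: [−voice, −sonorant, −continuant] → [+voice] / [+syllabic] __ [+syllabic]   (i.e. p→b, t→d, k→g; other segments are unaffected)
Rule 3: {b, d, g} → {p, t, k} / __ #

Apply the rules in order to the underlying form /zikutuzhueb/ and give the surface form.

zigudushuep

Rule 1 (regressive voicing assimilation): /z/ precedes the voiceless obstruent /h/, so it devoices to [s] by assimilation. /zikutuzhueb/ → zikutushueb.
Rule 2 (intervocalic voicing): /k/ is a voiceless stop between vowels /i/ and /u/, so it voices to [g]. /t/ is a voiceless stop between vowels /u/ and /u/, so it voices to [d]. /zikutushueb/ → zigudushueb.
Rule 3 (final devoicing): /b/ is a voiced stop in word-final position, so it devoices to [p]. /zigudushueb/ → zigudushuep.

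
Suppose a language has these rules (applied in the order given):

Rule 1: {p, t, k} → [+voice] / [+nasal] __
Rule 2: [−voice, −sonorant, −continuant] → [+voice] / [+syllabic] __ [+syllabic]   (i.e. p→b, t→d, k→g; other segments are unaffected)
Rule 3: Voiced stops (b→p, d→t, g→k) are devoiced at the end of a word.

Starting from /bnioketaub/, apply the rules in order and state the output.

Rule 1 (post-nasal voicing): no segment meets the environment; /bnioketaub/ is unchanged.
Rule 2 (intervocalic voicing): /k/ is a voiceless stop between vowels /o/ and /e/, so it voices to [g]. /t/ is a voiceless stop between vowels /e/ and /a/, so it voices to [d]. /bnioketaub/ → bniogedaub.
Rule 3 (final devoicing): /b/ is a voiced stop in word-final position, so it devoices to [p]. /bniogedaub/ → bniogedaup.

bniogedaup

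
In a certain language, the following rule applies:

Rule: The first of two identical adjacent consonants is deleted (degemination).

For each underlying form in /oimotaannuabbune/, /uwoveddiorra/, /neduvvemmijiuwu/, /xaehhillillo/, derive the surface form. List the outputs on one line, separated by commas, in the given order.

oimotaanuabune, uwovediora, neduvemijiuwu, xaehililo

/oimotaannuabbune/: /nn/ is a geminate; the first /n/ deletes. /bb/ is a geminate; the first /b/ deletes. → [oimotaanuabune].
/uwoveddiorra/: /dd/ is a geminate; the first /d/ deletes. /rr/ is a geminate; the first /r/ deletes. → [uwovediora].
/neduvvemmijiuwu/: /vv/ is a geminate; the first /v/ deletes. /mm/ is a geminate; the first /m/ deletes. → [neduvemijiuwu].
/xaehhillillo/: /hh/ is a geminate; the first /h/ deletes. /ll/ is a geminate; the first /l/ deletes. /ll/ is a geminate; the first /l/ deletes. → [xaehililo].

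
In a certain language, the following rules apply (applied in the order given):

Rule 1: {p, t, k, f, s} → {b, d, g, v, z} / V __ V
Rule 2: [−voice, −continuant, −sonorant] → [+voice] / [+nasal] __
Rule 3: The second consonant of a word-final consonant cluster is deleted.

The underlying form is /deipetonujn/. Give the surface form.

Rule 1 (intervocalic voicing): /p/ is a voiceless obstruent between vowels /i/ and /e/, so it voices to [b]. /t/ is a voiceless obstruent between vowels /e/ and /o/, so it voices to [d]. /deipetonujn/ → deibedonujn.
Rule 2 (post-nasal voicing): no segment meets the environment; /deibedonujn/ is unchanged.
Rule 3 (final cluster simplification): /n/ is the second consonant of a word-final cluster /jn/, so it deletes. /deibedonujn/ → deibedonuj.

deibedonuj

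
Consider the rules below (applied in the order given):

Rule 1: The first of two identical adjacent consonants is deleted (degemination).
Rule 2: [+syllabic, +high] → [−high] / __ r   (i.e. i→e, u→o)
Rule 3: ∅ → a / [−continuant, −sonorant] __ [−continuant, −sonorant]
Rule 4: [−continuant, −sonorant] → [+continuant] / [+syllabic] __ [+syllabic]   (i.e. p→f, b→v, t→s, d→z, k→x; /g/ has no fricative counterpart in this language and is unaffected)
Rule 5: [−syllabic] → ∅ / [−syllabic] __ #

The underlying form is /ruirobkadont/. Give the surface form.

ruerovaxazon

Rule 1 (degemination): no segment meets the environment; /ruirobkadont/ is unchanged.
Rule 2 (pre-rhotic lowering): /i/ is a high vowel immediately before /r/, so it lowers to [e]. /ruirobkadont/ → ruerobkadont.
Rule 3 (stop-cluster a-epenthesis): /b/ and /k/ form a stop–stop cluster, so [a] is inserted between them. /ruerobkadont/ → ruerobakadont.
Rule 4 (intervocalic spirantization): /b/ is a stop between vowels /o/ and /a/, so it spirantizes to the fricative [v]. /k/ is a stop between vowels /a/ and /a/, so it spirantizes to the fricative [x]. /d/ is a stop between vowels /a/ and /o/, so it spirantizes to the fricative [z]. /ruerobakadont/ → ruerovaxazont.
Rule 5 (final cluster simplification): /t/ is the second consonant of a word-final cluster /nt/, so it deletes. /ruerovaxazont/ → ruerovaxazon.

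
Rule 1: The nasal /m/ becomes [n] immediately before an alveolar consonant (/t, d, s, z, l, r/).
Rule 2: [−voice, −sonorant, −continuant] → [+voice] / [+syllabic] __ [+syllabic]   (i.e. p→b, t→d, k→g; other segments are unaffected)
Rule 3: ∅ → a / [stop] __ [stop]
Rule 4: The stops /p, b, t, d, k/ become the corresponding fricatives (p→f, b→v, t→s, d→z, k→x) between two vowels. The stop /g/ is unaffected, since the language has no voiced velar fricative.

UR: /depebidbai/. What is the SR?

Rule 1 (nasal place assimilation): no segment meets the environment; /depebidbai/ is unchanged.
Rule 2 (intervocalic voicing): /p/ is a voiceless stop between vowels /e/ and /e/, so it voices to [b]. /depebidbai/ → debebidbai.
Rule 3 (stop-cluster a-epenthesis): /d/ and /b/ form a stop–stop cluster, so [a] is inserted between them. /debebidbai/ → debebidabai.
Rule 4 (intervocalic spirantization): /b/ is a stop between vowels /e/ and /e/, so it spirantizes to the fricative [v]. /b/ is a stop between vowels /e/ and /i/, so it spirantizes to the fricative [v]. /d/ is a stop between vowels /i/ and /a/, so it spirantizes to the fricative [z]. /b/ is a stop between vowels /a/ and /a/, so it spirantizes to the fricative [v]. /debebidabai/ → devevizavai.

devevizavai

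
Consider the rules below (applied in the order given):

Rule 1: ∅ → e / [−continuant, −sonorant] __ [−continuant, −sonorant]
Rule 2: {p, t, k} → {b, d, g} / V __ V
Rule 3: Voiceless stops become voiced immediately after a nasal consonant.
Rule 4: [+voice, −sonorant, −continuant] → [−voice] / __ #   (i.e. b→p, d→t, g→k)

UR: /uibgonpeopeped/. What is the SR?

Rule 1 (stop-cluster e-epenthesis): /b/ and /g/ form a stop–stop cluster, so [e] is inserted between them. /uibgonpeopeped/ → uibegonpeopeped.
Rule 2 (intervocalic voicing): /p/ is a voiceless stop between vowels /o/ and /e/, so it voices to [b]. /p/ is a voiceless stop between vowels /e/ and /e/, so it voices to [b]. /uibegonpeopeped/ → uibegonpeobebed.
Rule 3 (post-nasal voicing): /p/ is a voiceless stop immediately after the nasal /n/, so it voices to [b]. /uibegonpeobebed/ → uibegonbeobebed.
Rule 4 (final devoicing): /d/ is a voiced stop in word-final position, so it devoices to [t]. /uibegonbeobebed/ → uibegonbeobebet.

uibegonbeobebet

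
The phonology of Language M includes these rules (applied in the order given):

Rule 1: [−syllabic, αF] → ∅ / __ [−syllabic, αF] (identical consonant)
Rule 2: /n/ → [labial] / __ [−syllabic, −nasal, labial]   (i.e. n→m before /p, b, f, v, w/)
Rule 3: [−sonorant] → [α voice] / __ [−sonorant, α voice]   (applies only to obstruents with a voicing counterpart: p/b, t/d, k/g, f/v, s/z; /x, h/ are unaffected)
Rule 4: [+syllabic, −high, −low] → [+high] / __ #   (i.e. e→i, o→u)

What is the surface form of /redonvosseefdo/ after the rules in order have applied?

redomvoseevdu

Rule 1 (degemination): /ss/ is a geminate; the first /s/ deletes. /redonvosseefdo/ → redonvoseefdo.
Rule 2 (nasal place assimilation): /n/ precedes the labial consonant /v/, so it assimilates in place to [m]. /redonvoseefdo/ → redomvoseefdo.
Rule 3 (regressive voicing assimilation): /f/ precedes the voiced obstruent /d/, so it voices to [v] by assimilation. /redomvoseefdo/ → redomvoseevdo.
Rule 4 (final vowel raising): /o/ is a mid vowel in word-final position, so it raises to [u]. /redomvoseevdo/ → redomvoseevdu.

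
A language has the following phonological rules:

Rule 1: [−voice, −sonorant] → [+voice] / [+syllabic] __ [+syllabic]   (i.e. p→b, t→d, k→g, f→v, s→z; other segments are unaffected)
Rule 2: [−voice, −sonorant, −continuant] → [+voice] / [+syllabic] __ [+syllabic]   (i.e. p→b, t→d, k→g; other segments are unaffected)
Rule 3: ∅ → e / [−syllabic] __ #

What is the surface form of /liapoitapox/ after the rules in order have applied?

Rule 1 (intervocalic voicing): /p/ is a voiceless obstruent between vowels /a/ and /o/, so it voices to [b]. /t/ is a voiceless obstruent between vowels /i/ and /a/, so it voices to [d]. /p/ is a voiceless obstruent between vowels /a/ and /o/, so it voices to [b]. /liapoitapox/ → liaboidabox.
Rule 2 (intervocalic voicing): no segment meets the environment; /liaboidabox/ is unchanged.
Rule 3 (final e-epenthesis): the form ends in the consonant /x/, so [e] is inserted word-finally. /liaboidabox/ → liaboidaboxe.

liaboidaboxe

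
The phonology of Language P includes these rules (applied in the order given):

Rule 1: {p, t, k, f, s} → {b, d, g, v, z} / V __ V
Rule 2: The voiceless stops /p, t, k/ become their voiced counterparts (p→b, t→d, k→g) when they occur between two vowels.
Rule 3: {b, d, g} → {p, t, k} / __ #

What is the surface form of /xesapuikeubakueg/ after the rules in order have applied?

Rule 1 (intervocalic voicing): /s/ is a voiceless obstruent between vowels /e/ and /a/, so it voices to [z]. /p/ is a voiceless obstruent between vowels /a/ and /u/, so it voices to [b]. /k/ is a voiceless obstruent between vowels /i/ and /e/, so it voices to [g]. /k/ is a voiceless obstruent between vowels /a/ and /u/, so it voices to [g]. /xesapuikeubakueg/ → xezabuigeubagueg.
Rule 2 (intervocalic voicing): no segment meets the environment; /xezabuigeubagueg/ is unchanged.
Rule 3 (final devoicing): /g/ is a voiced stop in word-final position, so it devoices to [k]. /xezabuigeubagueg/ → xezabuigeubaguek.

xezabuigeubaguek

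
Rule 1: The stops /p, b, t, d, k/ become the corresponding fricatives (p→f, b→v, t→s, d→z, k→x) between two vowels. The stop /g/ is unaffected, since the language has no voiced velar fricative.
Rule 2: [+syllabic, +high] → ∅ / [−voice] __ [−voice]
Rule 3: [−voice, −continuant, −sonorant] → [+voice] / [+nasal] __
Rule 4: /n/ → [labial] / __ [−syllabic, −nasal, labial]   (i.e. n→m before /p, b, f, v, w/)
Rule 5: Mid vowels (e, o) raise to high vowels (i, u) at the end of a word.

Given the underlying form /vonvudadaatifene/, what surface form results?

Rule 1 (intervocalic spirantization): /d/ is a stop between vowels /u/ and /a/, so it spirantizes to the fricative [z]. /d/ is a stop between vowels /a/ and /a/, so it spirantizes to the fricative [z]. /t/ is a stop between vowels /a/ and /i/, so it spirantizes to the fricative [s]. /vonvudadaatifene/ → vonvuzazaasifene.
Rule 2 (high vowel syncope): /i/ is a high vowel flanked by voiceless consonants /s/ and /f/, so it deletes. /vonvuzazaasifene/ → vonvuzazaasfene.
Rule 3 (post-nasal voicing): no segment meets the environment; /vonvuzazaasfene/ is unchanged.
Rule 4 (nasal place assimilation): /n/ precedes the labial consonant /v/, so it assimilates in place to [m]. /vonvuzazaasfene/ → vomvuzazaasfene.
Rule 5 (final vowel raising): /e/ is a mid vowel in word-final position, so it raises to [i]. /vomvuzazaasfene/ → vomvuzazaasfeni.

vomvuzazaasfeni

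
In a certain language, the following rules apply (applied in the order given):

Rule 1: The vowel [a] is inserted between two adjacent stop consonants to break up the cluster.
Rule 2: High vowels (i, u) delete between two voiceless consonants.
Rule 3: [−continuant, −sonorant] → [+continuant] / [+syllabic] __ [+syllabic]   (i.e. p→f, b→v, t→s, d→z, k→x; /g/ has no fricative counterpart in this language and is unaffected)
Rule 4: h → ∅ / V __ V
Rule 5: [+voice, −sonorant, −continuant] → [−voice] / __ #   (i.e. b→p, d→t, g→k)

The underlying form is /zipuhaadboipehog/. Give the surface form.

ziphaazavoifeok

Rule 1 (stop-cluster a-epenthesis): /d/ and /b/ form a stop–stop cluster, so [a] is inserted between them. /zipuhaadboipehog/ → zipuhaadaboipehog.
Rule 2 (high vowel syncope): /u/ is a high vowel flanked by voiceless consonants /p/ and /h/, so it deletes. /zipuhaadaboipehog/ → ziphaadaboipehog.
Rule 3 (intervocalic spirantization): /d/ is a stop between vowels /a/ and /a/, so it spirantizes to the fricative [z]. /b/ is a stop between vowels /a/ and /o/, so it spirantizes to the fricative [v]. /p/ is a stop between vowels /i/ and /e/, so it spirantizes to the fricative [f]. /ziphaadaboipehog/ → ziphaazavoifehog.
Rule 4 (intervocalic h-deletion): /h/ occurs between vowels /e/ and /o/, so it deletes. /ziphaazavoifehog/ → ziphaazavoifeog.
Rule 5 (final devoicing): /g/ is a voiced stop in word-final position, so it devoices to [k]. /ziphaazavoifeog/ → ziphaazavoifeok.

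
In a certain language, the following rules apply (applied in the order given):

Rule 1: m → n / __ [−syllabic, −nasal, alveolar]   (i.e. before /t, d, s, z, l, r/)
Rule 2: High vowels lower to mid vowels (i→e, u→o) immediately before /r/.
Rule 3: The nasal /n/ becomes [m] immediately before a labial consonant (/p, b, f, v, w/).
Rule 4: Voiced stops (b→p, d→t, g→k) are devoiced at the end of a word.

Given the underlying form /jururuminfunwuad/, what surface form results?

Rule 1 (nasal place assimilation): no segment meets the environment; /jururuminfunwuad/ is unchanged.
Rule 2 (pre-rhotic lowering): /u/ is a high vowel immediately before /r/, so it lowers to [o]. /u/ is a high vowel immediately before /r/, so it lowers to [o]. /jururuminfunwuad/ → jororuminfunwuad.
Rule 3 (nasal place assimilation): /n/ precedes the labial consonant /f/, so it assimilates in place to [m]. /n/ precedes the labial consonant /w/, so it assimilates in place to [m]. /jororuminfunwuad/ → jororumimfumwuad.
Rule 4 (final devoicing): /d/ is a voiced stop in word-final position, so it devoices to [t]. /jororumimfumwuad/ → jororumimfumwuat.

jororumimfumwuat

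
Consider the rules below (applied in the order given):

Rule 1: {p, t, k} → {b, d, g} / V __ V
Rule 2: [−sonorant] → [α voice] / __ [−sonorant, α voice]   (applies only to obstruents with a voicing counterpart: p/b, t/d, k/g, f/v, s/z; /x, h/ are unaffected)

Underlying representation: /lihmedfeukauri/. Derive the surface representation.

lihmetfeugauri

Rule 1 (intervocalic voicing): /k/ is a voiceless stop between vowels /u/ and /a/, so it voices to [g]. /lihmedfeukauri/ → lihmedfeugauri.
Rule 2 (regressive voicing assimilation): /d/ precedes the voiceless obstruent /f/, so it devoices to [t] by assimilation. /lihmedfeugauri/ → lihmetfeugauri.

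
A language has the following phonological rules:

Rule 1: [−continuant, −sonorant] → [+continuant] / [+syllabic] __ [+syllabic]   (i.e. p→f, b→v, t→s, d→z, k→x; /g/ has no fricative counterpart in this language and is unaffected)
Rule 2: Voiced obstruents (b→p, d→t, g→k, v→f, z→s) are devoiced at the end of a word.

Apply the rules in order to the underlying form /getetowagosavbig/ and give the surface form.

Rule 1 (intervocalic spirantization): /t/ is a stop between vowels /e/ and /e/, so it spirantizes to the fricative [s]. /t/ is a stop between vowels /e/ and /o/, so it spirantizes to the fricative [s]. /getetowagosavbig/ → gesesowagosavbig.
Rule 2 (final devoicing): /g/ is a voiced obstruent in word-final position, so it devoices to [k]. /gesesowagosavbig/ → gesesowagosavbik.

gesesowagosavbik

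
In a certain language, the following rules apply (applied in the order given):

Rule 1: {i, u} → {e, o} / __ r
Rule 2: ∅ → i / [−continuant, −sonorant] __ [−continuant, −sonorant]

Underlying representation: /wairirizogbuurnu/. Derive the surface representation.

waererizogibuornu

Rule 1 (pre-rhotic lowering): /i/ is a high vowel immediately before /r/, so it lowers to [e]. /i/ is a high vowel immediately before /r/, so it lowers to [e]. /u/ is a high vowel immediately before /r/, so it lowers to [o]. /wairirizogbuurnu/ → waererizogbuornu.
Rule 2 (stop-cluster i-epenthesis): /g/ and /b/ form a stop–stop cluster, so [i] is inserted between them. /waererizogbuornu/ → waererizogibuornu.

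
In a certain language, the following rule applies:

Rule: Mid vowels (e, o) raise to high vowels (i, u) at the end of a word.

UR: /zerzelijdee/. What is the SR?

zerzelijdei

/e/ is a mid vowel in word-final position, so it raises to [i].
Surface form: [zerzelijdei].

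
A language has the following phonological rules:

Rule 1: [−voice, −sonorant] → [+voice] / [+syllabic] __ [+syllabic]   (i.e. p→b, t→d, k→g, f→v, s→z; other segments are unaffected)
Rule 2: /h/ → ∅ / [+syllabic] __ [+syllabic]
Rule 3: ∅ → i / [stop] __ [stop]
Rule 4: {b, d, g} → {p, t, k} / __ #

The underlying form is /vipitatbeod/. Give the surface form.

Rule 1 (intervocalic voicing): /p/ is a voiceless obstruent between vowels /i/ and /i/, so it voices to [b]. /t/ is a voiceless obstruent between vowels /i/ and /a/, so it voices to [d]. /vipitatbeod/ → vibidatbeod.
Rule 2 (intervocalic h-deletion): no segment meets the environment; /vibidatbeod/ is unchanged.
Rule 3 (stop-cluster i-epenthesis): /t/ and /b/ form a stop–stop cluster, so [i] is inserted between them. /vibidatbeod/ → vibidatibeod.
Rule 4 (final devoicing): /d/ is a voiced stop in word-final position, so it devoices to [t]. /vibidatibeod/ → vibidatibeot.

vibidatibeot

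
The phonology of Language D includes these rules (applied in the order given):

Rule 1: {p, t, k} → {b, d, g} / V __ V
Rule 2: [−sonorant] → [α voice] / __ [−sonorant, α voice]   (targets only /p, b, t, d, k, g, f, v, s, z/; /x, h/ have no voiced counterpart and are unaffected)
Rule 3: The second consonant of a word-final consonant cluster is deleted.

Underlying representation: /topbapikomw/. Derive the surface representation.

Rule 1 (intervocalic voicing): /p/ is a voiceless stop between vowels /a/ and /i/, so it voices to [b]. /k/ is a voiceless stop between vowels /i/ and /o/, so it voices to [g]. /topbapikomw/ → topbabigomw.
Rule 2 (regressive voicing assimilation): /p/ precedes the voiced obstruent /b/, so it voices to [b] by assimilation. /topbabigomw/ → tobbabigomw.
Rule 3 (final cluster simplification): /w/ is the second consonant of a word-final cluster /mw/, so it deletes. /tobbabigomw/ → tobbabigom.

tobbabigom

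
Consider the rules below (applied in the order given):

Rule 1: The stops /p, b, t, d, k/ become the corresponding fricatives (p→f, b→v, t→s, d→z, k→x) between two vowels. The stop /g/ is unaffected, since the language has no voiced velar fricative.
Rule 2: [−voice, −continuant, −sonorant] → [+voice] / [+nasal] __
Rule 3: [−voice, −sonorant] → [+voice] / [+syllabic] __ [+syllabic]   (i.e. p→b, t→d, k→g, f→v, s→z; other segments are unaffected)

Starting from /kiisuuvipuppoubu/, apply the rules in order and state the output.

Rule 1 (intervocalic spirantization): /p/ is a stop between vowels /i/ and /u/, so it spirantizes to the fricative [f]. /b/ is a stop between vowels /u/ and /u/, so it spirantizes to the fricative [v]. /kiisuuvipuppoubu/ → kiisuuvifuppouvu.
Rule 2 (post-nasal voicing): no segment meets the environment; /kiisuuvifuppouvu/ is unchanged.
Rule 3 (intervocalic voicing): /s/ is a voiceless obstruent between vowels /i/ and /u/, so it voices to [z]. /f/ is a voiceless obstruent between vowels /i/ and /u/, so it voices to [v]. /kiisuuvifuppouvu/ → kiizuuvivuppouvu.

kiizuuvivuppouvu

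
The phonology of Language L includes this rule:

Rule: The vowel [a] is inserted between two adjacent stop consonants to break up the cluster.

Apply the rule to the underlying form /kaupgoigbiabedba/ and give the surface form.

kaupagoigabiabedaba

/p/ and /g/ form a stop–stop cluster, so [a] is inserted between them.
/g/ and /b/ form a stop–stop cluster, so [a] is inserted between them.
/d/ and /b/ form a stop–stop cluster, so [a] is inserted between them.
Surface form: [kaupagoigabiabedaba].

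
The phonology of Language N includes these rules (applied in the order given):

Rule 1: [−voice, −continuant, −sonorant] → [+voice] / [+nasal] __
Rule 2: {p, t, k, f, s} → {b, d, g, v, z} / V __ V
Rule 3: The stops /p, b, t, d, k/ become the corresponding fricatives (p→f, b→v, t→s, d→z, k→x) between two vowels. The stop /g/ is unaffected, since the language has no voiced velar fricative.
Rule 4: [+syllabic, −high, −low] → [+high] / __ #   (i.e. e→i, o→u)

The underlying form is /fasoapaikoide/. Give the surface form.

Rule 1 (post-nasal voicing): no segment meets the environment; /fasoapaikoide/ is unchanged.
Rule 2 (intervocalic voicing): /s/ is a voiceless obstruent between vowels /a/ and /o/, so it voices to [z]. /p/ is a voiceless obstruent between vowels /a/ and /a/, so it voices to [b]. /k/ is a voiceless obstruent between vowels /i/ and /o/, so it voices to [g]. /fasoapaikoide/ → fazoabaigoide.
Rule 3 (intervocalic spirantization): /b/ is a stop between vowels /a/ and /a/, so it spirantizes to the fricative [v]. /d/ is a stop between vowels /i/ and /e/, so it spirantizes to the fricative [z]. /fazoabaigoide/ → fazoavaigoize.
Rule 4 (final vowel raising): /e/ is a mid vowel in word-final position, so it raises to [i]. /fazoavaigoize/ → fazoavaigoizi.

fazoavaigoizi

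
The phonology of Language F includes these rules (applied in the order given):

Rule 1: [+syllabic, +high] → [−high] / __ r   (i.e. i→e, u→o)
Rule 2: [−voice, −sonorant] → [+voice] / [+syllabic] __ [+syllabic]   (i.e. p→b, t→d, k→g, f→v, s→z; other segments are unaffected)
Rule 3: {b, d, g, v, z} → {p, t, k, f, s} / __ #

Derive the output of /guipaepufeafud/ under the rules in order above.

Rule 1 (pre-rhotic lowering): no segment meets the environment; /guipaepufeafud/ is unchanged.
Rule 2 (intervocalic voicing): /p/ is a voiceless obstruent between vowels /i/ and /a/, so it voices to [b]. /p/ is a voiceless obstruent between vowels /e/ and /u/, so it voices to [b]. /f/ is a voiceless obstruent between vowels /u/ and /e/, so it voices to [v]. /f/ is a voiceless obstruent between vowels /a/ and /u/, so it voices to [v]. /guipaepufeafud/ → guibaebuveavud.
Rule 3 (final devoicing): /d/ is a voiced obstruent in word-final position, so it devoices to [t]. /guibaebuveavud/ → guibaebuveavut.

guibaebuveavut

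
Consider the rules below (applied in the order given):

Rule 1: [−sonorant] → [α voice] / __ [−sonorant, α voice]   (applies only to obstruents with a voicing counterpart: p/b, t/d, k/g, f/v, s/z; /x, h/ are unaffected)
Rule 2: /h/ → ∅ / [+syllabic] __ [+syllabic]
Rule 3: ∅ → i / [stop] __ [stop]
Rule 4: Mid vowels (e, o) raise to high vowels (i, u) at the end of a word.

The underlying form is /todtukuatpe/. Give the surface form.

Rule 1 (regressive voicing assimilation): /d/ precedes the voiceless obstruent /t/, so it devoices to [t] by assimilation. /todtukuatpe/ → tottukuatpe.
Rule 2 (intervocalic h-deletion): no segment meets the environment; /tottukuatpe/ is unchanged.
Rule 3 (stop-cluster i-epenthesis): /t/ and /t/ form a stop–stop cluster, so [i] is inserted between them. /t/ and /p/ form a stop–stop cluster, so [i] is inserted between them. /tottukuatpe/ → totitukuatipe.
Rule 4 (final vowel raising): /e/ is a mid vowel in word-final position, so it raises to [i]. /totitukuatipe/ → totitukuatipi.

totitukuatipi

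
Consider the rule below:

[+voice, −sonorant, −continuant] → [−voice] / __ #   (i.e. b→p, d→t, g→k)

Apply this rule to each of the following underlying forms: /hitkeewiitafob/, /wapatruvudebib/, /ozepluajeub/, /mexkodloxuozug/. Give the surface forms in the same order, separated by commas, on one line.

hitkeewiitafop, wapatruvudebip, ozepluajeup, mexkodloxuozuk

/hitkeewiitafob/: /b/ is a voiced stop in word-final position, so it devoices to [p]. → [hitkeewiitafop].
/wapatruvudebib/: /b/ is a voiced stop in word-final position, so it devoices to [p]. → [wapatruvudebip].
/ozepluajeub/: /b/ is a voiced stop in word-final position, so it devoices to [p]. → [ozepluajeup].
/mexkodloxuozug/: /g/ is a voiced stop in word-final position, so it devoices to [k]. → [mexkodloxuozuk].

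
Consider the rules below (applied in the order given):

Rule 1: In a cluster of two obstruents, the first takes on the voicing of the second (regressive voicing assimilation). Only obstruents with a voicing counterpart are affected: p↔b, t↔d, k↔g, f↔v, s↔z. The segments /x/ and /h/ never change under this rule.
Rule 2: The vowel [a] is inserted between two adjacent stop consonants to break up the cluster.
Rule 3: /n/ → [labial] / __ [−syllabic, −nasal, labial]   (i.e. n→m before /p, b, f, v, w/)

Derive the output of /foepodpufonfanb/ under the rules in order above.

Rule 1 (regressive voicing assimilation): /d/ precedes the voiceless obstruent /p/, so it devoices to [t] by assimilation. /foepodpufonfanb/ → foepotpufonfanb.
Rule 2 (stop-cluster a-epenthesis): /t/ and /p/ form a stop–stop cluster, so [a] is inserted between them. /foepotpufonfanb/ → foepotapufonfanb.
Rule 3 (nasal place assimilation): /n/ precedes the labial consonant /f/, so it assimilates in place to [m]. /n/ precedes the labial consonant /b/, so it assimilates in place to [m]. /foepotapufonfanb/ → foepotapufomfamb.

foepotapufomfamb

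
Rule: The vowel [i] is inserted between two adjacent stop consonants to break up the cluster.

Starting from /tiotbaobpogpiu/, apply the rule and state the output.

/t/ and /b/ form a stop–stop cluster, so [i] is inserted between them.
/b/ and /p/ form a stop–stop cluster, so [i] is inserted between them.
/g/ and /p/ form a stop–stop cluster, so [i] is inserted between them.
Surface form: [tiotibaobipogipiu].

tiotibaobipogipiu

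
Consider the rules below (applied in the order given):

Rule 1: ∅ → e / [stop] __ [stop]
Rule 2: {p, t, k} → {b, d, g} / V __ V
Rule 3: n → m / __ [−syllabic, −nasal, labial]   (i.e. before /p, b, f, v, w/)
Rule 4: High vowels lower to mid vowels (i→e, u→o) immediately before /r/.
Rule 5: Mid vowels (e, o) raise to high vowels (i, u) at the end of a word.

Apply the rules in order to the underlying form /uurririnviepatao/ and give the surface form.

uorrerimviebadau

Rule 1 (stop-cluster e-epenthesis): no segment meets the environment; /uurririnviepatao/ is unchanged.
Rule 2 (intervocalic voicing): /p/ is a voiceless stop between vowels /e/ and /a/, so it voices to [b]. /t/ is a voiceless stop between vowels /a/ and /a/, so it voices to [d]. /uurririnviepatao/ → uurririnviebadao.
Rule 3 (nasal place assimilation): /n/ precedes the labial consonant /v/, so it assimilates in place to [m]. /uurririnviebadao/ → uurririmviebadao.
Rule 4 (pre-rhotic lowering): /u/ is a high vowel immediately before /r/, so it lowers to [o]. /i/ is a high vowel immediately before /r/, so it lowers to [e]. /uurririmviebadao/ → uorrerimviebadao.
Rule 5 (final vowel raising): /o/ is a mid vowel in word-final position, so it raises to [u]. /uorrerimviebadao/ → uorrerimviebadau.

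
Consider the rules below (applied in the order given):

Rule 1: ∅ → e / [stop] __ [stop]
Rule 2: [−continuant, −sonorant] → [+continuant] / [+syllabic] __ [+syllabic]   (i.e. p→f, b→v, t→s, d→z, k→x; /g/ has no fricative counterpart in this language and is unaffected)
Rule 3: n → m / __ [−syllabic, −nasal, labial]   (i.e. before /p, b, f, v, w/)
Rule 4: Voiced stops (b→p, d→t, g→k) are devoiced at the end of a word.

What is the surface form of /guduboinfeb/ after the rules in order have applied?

guzuvoimfep

Rule 1 (stop-cluster e-epenthesis): no segment meets the environment; /guduboinfeb/ is unchanged.
Rule 2 (intervocalic spirantization): /d/ is a stop between vowels /u/ and /u/, so it spirantizes to the fricative [z]. /b/ is a stop between vowels /u/ and /o/, so it spirantizes to the fricative [v]. /guduboinfeb/ → guzuvoinfeb.
Rule 3 (nasal place assimilation): /n/ precedes the labial consonant /f/, so it assimilates in place to [m]. /guzuvoinfeb/ → guzuvoimfeb.
Rule 4 (final devoicing): /b/ is a voiced stop in word-final position, so it devoices to [p]. /guzuvoimfeb/ → guzuvoimfep.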